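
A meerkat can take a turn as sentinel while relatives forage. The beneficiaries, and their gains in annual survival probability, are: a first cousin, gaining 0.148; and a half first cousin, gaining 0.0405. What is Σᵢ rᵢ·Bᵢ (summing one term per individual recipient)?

0.02103125

r to a first cousin = 1/8 (first cousins share one grandparent pair — two paths of length 4: r = 2·(1/2)^4 = 1/8).
r to a half first cousin = 0.0625 (half first cousins share one grandparent — one path of length 4: r = (1/2)^4 = 1/16).
Summing one r·B term per recipient: 1·0.125·0.148 + 1·0.0625·0.0405 = 0.02103125.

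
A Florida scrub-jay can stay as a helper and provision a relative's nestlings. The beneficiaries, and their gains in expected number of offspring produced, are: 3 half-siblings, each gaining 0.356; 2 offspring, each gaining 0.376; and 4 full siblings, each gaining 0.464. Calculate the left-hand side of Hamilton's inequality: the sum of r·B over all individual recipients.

r to a half-sibling = 0.25 (half-sibs share one parent — one path of length 2: r = (1/2)^2 = 1/4).
r to an offspring = 0.5 (one parent–offspring link: r = (1/2)^1 = 1/2).
r to a full sibling = 1/2 (full sibs share both parents — two paths of length 2: r = 2·(1/2)^2 = 1/2).
Summing one r·B term per recipient: 3·0.25·0.356 + 2·0.5·0.376 + 4·0.5·0.464 = 1.571.

1.571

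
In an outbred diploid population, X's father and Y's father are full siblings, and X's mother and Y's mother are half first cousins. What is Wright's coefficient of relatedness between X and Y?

0.140625

Relatedness sums over independent paths through distinct common ancestors.
X and Y are related in two ways: first cousins through their fathers (r = 1/8) and half second cousins through their mothers (r = 1/64).
r = 1/8 + 1/64 = 0.140625.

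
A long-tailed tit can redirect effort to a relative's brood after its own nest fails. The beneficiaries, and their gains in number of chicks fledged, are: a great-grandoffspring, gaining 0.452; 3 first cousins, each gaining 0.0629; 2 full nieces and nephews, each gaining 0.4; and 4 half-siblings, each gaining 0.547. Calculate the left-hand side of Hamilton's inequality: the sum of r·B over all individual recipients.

0.8270875

r to a great-grandoffspring = 0.125 (three parent–offspring links: r = (1/2)^3 = 1/8).
r to a first cousin = 1/8 (first cousins share one grandparent pair — two paths of length 4: r = 2·(1/2)^4 = 1/8).
r to a full niece or nephew = 0.25 (full aunt/uncle↔niece/nephew: two paths of length 3 through the shared grandparent pair: r = 2·(1/2)^3 = 1/4).
r to a half-sibling = 0.25 (half-sibs share one parent — one path of length 2: r = (1/2)^2 = 1/4).
Summing one r·B term per recipient: 1·0.125·0.452 + 3·0.125·0.0629 + 2·0.25·0.4 + 4·0.25·0.547 = 0.8270875.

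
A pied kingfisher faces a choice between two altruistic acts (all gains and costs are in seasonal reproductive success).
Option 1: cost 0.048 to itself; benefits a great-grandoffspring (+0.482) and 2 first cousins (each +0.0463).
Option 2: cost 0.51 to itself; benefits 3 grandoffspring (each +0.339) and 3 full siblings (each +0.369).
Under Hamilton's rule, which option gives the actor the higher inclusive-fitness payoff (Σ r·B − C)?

Option 1: r to a great-grandoffspring = 0.125.
Option 1: r to a first cousin = 0.125.
Option 1: Σ r·B − C = (1·0.125·0.482 + 2·0.125·0.0463) − 0.048 = 0.023825.
Option 2: r to a grandoffspring = 0.25.
Option 2: r to a full sibling = 0.5.
Option 2: Σ r·B − C = (3·0.25·0.339 + 3·0.5·0.369) − 0.51 = 0.29775.
Option 2 has the higher net inclusive-fitness payoff.

Option 2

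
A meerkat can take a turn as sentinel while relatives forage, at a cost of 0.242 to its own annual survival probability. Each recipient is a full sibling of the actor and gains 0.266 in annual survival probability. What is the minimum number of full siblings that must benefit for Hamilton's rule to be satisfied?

r to a full sibling = 1/2 (full sibs share both parents — two paths of length 2: r = 2·(1/2)^2 = 1/2).
Hamilton's rule: n·r·B > C  ⇒  n > C/(r·B) = 0.242/(0.5·0.266) = 1.82.
The smallest integer exceeding 1.82 is 2.

2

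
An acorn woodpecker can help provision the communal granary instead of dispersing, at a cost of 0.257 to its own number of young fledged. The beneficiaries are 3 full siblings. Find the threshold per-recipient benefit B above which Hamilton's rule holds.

0.1713

r to a full sibling = 0.5 (full sibs share both parents — two paths of length 2: r = 2·(1/2)^2 = 1/2).
Hamilton's rule with n recipients of equal r: n·r·B > C, so B > C/(n·r) = 0.257/(3·0.5) = 0.1713.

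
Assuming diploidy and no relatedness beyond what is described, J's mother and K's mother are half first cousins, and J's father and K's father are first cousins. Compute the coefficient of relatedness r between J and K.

Independent pedigree routes through distinct common ancestors add.
J and K are related in two ways: half second cousins through their mothers (r = 1/64) and second cousins through their fathers (r = 1/32).
r = 1/64 + 1/32 = 3/64 = 0.046875.

0.046875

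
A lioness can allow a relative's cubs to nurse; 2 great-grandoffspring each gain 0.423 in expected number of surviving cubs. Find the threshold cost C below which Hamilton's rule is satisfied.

r to a great-grandoffspring = 0.125 (three parent–offspring links: r = (1/2)^3 = 1/8).
Hamilton's rule: n·r·B > C, so the trait is favored while C < n·r·B = 2·0.125·0.423 = 0.10575.

0.10575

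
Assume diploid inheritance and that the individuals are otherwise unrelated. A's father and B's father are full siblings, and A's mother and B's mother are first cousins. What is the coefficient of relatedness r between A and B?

0.15625

With two independent routes of shared ancestry, r is the sum of the two contributions.
A and B are related in two ways: first cousins through their fathers (r = 1/8) and second cousins through their mothers (r = 1/32).
r = 1/8 + 1/32 = 5/32 = 0.15625.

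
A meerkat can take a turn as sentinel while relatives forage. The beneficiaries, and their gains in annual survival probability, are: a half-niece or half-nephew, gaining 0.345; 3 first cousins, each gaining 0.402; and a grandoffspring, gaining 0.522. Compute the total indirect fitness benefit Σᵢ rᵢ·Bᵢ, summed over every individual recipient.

r to a half-niece or half-nephew = 0.125 (half-aunt/uncle↔niece/nephew: one path of length 3: r = (1/2)^3 = 1/8).
r to a first cousin = 1/8 (first cousins share one grandparent pair — two paths of length 4: r = 2·(1/2)^4 = 1/8).
r to a grandoffspring = 0.25 (two parent–offspring links: r = (1/2)^2 = 1/4).
Summing one r·B term per recipient: 1·0.125·0.345 + 3·0.125·0.402 + 1·0.25·0.522 = 0.324375.

0.324375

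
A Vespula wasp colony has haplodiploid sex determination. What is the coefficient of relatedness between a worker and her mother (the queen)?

0.5

One meiotic link between diploid queen and diploid daughter: r = 1/2.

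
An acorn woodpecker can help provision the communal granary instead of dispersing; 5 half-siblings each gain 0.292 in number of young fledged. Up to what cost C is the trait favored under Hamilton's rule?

0.365

r to a half-sibling = 1/4 (half-sibs share one parent — one path of length 2: r = (1/2)^2 = 1/4).
Hamilton's rule: n·r·B > C, so the trait is favored while C < n·r·B = 5·0.25·0.292 = 0.365.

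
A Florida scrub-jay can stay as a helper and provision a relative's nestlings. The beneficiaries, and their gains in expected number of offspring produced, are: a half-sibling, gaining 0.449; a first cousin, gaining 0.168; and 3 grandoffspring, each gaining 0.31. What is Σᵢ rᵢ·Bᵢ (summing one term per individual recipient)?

r to a half-sibling = 1/4 (half-sibs share one parent — one path of length 2: r = (1/2)^2 = 1/4).
r to a first cousin = 0.125 (first cousins share one grandparent pair — two paths of length 4: r = 2·(1/2)^4 = 1/8).
r to a grandoffspring = 0.25 (two parent–offspring links: r = (1/2)^2 = 1/4).
Summing one r·B term per recipient: 1·0.25·0.449 + 1·0.125·0.168 + 3·0.25·0.31 = 0.36575.

0.36575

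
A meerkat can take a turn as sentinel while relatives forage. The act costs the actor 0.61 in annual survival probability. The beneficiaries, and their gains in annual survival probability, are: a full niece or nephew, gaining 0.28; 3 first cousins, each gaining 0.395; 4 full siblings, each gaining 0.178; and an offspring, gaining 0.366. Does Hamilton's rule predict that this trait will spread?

Yes

Hamilton's rule: the trait is favored when the sum of r·B over every recipient exceeds the actor's cost C.
r to a full niece or nephew = 0.25 (full aunt/uncle↔niece/nephew: two paths of length 3 through the shared grandparent pair: r = 2·(1/2)^3 = 1/4).
r to a first cousin = 1/8 (first cousins share one grandparent pair — two paths of length 4: r = 2·(1/2)^4 = 1/8).
r to a full sibling = 1/2 (full sibs share both parents — two paths of length 2: r = 2·(1/2)^2 = 1/2).
r to an offspring = 1/2 (one parent–offspring link: r = (1/2)^1 = 1/2).
Summing one r·B term per recipient: 1·0.25·0.28 + 3·0.125·0.395 + 4·0.5·0.178 + 1·0.5·0.366 = 0.757125.
0.757125 > 0.61: the indirect benefit exceeds the cost.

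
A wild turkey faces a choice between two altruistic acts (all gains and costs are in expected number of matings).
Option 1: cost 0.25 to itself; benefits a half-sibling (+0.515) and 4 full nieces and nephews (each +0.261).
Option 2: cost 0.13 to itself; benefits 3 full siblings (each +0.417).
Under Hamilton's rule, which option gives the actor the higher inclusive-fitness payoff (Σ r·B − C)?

Option 1: r to a half-sibling = 0.25.
Option 1: r to a full niece or nephew = 0.25.
Option 1: Σ r·B − C = (1·0.25·0.515 + 4·0.25·0.261) − 0.25 = 0.13975.
Option 2: r to a full sibling = 0.5.
Option 2: Σ r·B − C = (3·0.5·0.417) − 0.13 = 0.4955.
Option 2 has the higher net inclusive-fitness payoff.

Option 2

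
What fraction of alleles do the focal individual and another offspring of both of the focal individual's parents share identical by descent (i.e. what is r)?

Each parent–offspring link contributes a factor of 1/2, and independent paths through distinct common ancestors add.
Full sibs share both parents — two paths of length 2: r = 2·(1/2)^2 = 1/2.

0.5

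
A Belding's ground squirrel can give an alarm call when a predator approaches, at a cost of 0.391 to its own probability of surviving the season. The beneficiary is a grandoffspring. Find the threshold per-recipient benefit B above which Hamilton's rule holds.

r to a grandoffspring = 1/4 (two parent–offspring links: r = (1/2)^2 = 1/4).
Hamilton's rule with n recipients of equal r: n·r·B > C, so B > C/(n·r) = 0.391/(1·0.25) = 1.564.

1.564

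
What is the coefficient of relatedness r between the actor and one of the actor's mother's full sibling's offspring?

0.125

Each parent–offspring link contributes a factor of 1/2, and independent paths through distinct common ancestors add.
First cousins share one grandparent pair — two paths of length 4: r = 2·(1/2)^4 = 1/8.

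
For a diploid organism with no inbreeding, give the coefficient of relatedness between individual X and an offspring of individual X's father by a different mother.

Each parent–offspring link contributes a factor of 1/2, and independent paths through distinct common ancestors add.
Half-sibs share one parent — one path of length 2: r = (1/2)^2 = 1/4.

0.25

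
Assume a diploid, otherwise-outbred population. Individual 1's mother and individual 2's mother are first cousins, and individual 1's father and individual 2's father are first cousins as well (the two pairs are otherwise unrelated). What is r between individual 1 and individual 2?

0.0625

With two independent routes of shared ancestry, r is the sum of the two contributions.
Individual 1 and individual 2 are related in two ways: second cousins through their mothers (r = 1/32) and second cousins through their fathers (r = 1/32).
r = 1/32 + 1/32 = 1/16 = 0.0625.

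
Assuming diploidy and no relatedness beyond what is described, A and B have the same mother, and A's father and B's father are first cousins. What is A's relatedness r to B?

Relatedness sums over independent paths through distinct common ancestors.
A and B are related in two ways: half-sibs through their shared mother (r = 1/4) and second cousins through their fathers (r = 1/32).
r = 1/4 + 1/32 = 9/32 = 0.28125.

0.28125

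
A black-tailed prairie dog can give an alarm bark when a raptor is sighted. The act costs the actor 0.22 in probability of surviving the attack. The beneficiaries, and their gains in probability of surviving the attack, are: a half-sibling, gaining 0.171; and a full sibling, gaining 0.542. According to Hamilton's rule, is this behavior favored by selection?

Hamilton's rule: the trait is favored when the sum of r·B over every recipient exceeds the actor's cost C.
r to a half-sibling = 1/4 (half-sibs share one parent — one path of length 2: r = (1/2)^2 = 1/4).
r to a full sibling = 0.5 (full sibs share both parents — two paths of length 2: r = 2·(1/2)^2 = 1/2).
Summing one r·B term per recipient: 1·0.25·0.171 + 1·0.5·0.542 = 0.31375.
0.31375 > 0.22: the indirect benefit exceeds the cost.

Yes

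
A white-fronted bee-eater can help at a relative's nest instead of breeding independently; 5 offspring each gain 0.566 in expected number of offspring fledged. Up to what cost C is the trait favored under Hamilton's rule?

r to an offspring = 0.5 (one parent–offspring link: r = (1/2)^1 = 1/2).
Hamilton's rule: n·r·B > C, so the trait is favored while C < n·r·B = 5·0.5·0.566 = 1.415.

1.415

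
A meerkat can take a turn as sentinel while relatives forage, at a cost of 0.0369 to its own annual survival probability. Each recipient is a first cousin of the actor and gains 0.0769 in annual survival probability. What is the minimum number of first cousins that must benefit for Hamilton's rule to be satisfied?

r to a first cousin = 0.125 (first cousins share one grandparent pair — two paths of length 4: r = 2·(1/2)^4 = 1/8).
Hamilton's rule: n·r·B > C  ⇒  n > C/(r·B) = 0.0369/(0.125·0.0769) = 3.839.
The smallest integer exceeding 3.839 is 4.

4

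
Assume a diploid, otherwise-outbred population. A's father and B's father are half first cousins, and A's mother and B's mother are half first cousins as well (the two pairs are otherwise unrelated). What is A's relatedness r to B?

0.03125

Relatedness sums over independent paths through distinct common ancestors.
A and B are related in two ways: half second cousins through their fathers (r = 1/64) and half second cousins through their mothers (r = 1/64).
r = 1/64 + 1/64 = 1/32 = 0.03125.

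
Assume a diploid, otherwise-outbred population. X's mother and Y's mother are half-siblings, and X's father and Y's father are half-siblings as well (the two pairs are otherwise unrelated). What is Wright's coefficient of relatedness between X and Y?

Independent pedigree routes through distinct common ancestors add.
X and Y are related in two ways: half first cousins through their mothers (r = 1/16) and half first cousins through their fathers (r = 1/16).
r = 1/16 + 1/16 = 1/8 = 0.125.

0.125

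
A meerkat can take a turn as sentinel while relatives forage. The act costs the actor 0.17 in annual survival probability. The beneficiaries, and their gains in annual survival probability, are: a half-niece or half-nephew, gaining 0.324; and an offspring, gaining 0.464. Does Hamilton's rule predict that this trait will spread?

Yes

Hamilton's rule: the trait is favored when the sum of r·B over every recipient exceeds the actor's cost C.
r to a half-niece or half-nephew = 0.125 (half-aunt/uncle↔niece/nephew: one path of length 3: r = (1/2)^3 = 1/8).
r to an offspring = 1/2 (one parent–offspring link: r = (1/2)^1 = 1/2).
Summing one r·B term per recipient: 1·0.125·0.324 + 1·0.5·0.464 = 0.2725.
0.2725 > 0.17: the indirect benefit exceeds the cost.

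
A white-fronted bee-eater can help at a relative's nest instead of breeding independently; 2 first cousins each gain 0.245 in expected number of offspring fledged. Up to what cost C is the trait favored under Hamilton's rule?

r to a first cousin = 1/8 (first cousins share one grandparent pair — two paths of length 4: r = 2·(1/2)^4 = 1/8).
Hamilton's rule: n·r·B > C, so the trait is favored while C < n·r·B = 2·0.125·0.245 = 0.06125.

0.06125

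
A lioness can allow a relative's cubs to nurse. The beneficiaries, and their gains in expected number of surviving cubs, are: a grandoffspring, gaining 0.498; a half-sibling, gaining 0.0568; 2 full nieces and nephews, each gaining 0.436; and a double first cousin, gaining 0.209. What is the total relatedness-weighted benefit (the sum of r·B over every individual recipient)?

r to a grandoffspring = 1/4 (two parent–offspring links: r = (1/2)^2 = 1/4).
r to a half-sibling = 1/4 (half-sibs share one parent — one path of length 2: r = (1/2)^2 = 1/4).
r to a full niece or nephew = 0.25 (full aunt/uncle↔niece/nephew: two paths of length 3 through the shared grandparent pair: r = 2·(1/2)^3 = 1/4).
r to a double first cousin = 0.25 (double first cousins share both grandparent pairs — four paths of length 4: r = 4·(1/2)^4 = 1/4).
Summing one r·B term per recipient: 1·0.25·0.498 + 1·0.25·0.0568 + 2·0.25·0.436 + 1·0.25·0.209 = 0.40895.

0.40895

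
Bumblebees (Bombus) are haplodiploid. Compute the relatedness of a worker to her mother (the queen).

0.5

One meiotic link between diploid queen and diploid daughter: r = 1/2.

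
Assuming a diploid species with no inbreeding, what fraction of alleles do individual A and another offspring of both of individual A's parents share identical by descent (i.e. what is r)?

0.5

Each parent–offspring link contributes a factor of 1/2, and independent paths through distinct common ancestors add.
Full sibs share both parents — two paths of length 2: r = 2·(1/2)^2 = 1/2.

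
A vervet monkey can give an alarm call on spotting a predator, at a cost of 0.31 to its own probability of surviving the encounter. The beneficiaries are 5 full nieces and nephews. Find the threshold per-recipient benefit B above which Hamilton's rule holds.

0.248

r to a full niece or nephew = 1/4 (full aunt/uncle↔niece/nephew: two paths of length 3 through the shared grandparent pair: r = 2·(1/2)^3 = 1/4).
Hamilton's rule with n recipients of equal r: n·r·B > C, so B > C/(n·r) = 0.31/(5·0.25) = 0.248.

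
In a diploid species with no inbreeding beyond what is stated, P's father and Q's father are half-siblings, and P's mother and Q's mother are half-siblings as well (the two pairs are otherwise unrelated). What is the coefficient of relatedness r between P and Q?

0.125

Independent pedigree routes through distinct common ancestors add.
P and Q are related in two ways: half first cousins through their fathers (r = 1/16) and half first cousins through their mothers (r = 1/16).
r = 1/16 + 1/16 = 1/8 = 0.125.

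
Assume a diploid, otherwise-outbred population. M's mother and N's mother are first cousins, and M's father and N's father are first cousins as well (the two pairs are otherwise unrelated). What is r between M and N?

With two independent routes of shared ancestry, r is the sum of the two contributions.
M and N are related in two ways: second cousins through their mothers (r = 1/32) and second cousins through their fathers (r = 1/32).
r = 1/32 + 1/32 = 1/16 = 0.0625.

0.0625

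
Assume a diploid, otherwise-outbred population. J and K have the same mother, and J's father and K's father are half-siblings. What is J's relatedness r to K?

0.3125

Wright's path rule: contributions from independent ancestry routes add.
J and K are related in two ways: half-sibs through their shared mother (r = 1/4) and half first cousins through their fathers (r = 1/16).
r = 1/4 + 1/16 = 5/16 = 0.3125.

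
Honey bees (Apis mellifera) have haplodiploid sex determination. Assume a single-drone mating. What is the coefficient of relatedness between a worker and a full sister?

0.75

Haplodiploid full sisters inherit their father's entire haploid genome identically (contributing 1/2) and on average half of their mother's contribution (1/2 · 1/2 = 1/4); r = 1/2 + 1/4 = 3/4.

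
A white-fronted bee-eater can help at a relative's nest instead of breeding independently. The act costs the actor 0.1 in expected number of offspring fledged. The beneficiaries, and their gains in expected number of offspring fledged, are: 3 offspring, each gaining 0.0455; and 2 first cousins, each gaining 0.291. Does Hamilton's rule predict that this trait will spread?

Hamilton's rule: the trait is favored when the sum of r·B over every recipient exceeds the actor's cost C.
r to an offspring = 1/2 (one parent–offspring link: r = (1/2)^1 = 1/2).
r to a first cousin = 1/8 (first cousins share one grandparent pair — two paths of length 4: r = 2·(1/2)^4 = 1/8).
Summing one r·B term per recipient: 3·0.5·0.0455 + 2·0.125·0.291 = 0.141.
0.141 > 0.1: the indirect benefit exceeds the cost.

Yes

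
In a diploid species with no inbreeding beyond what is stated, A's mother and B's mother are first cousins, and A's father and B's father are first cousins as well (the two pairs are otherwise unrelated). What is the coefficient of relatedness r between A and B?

0.0625

With two independent routes of shared ancestry, r is the sum of the two contributions.
A and B are related in two ways: second cousins through their mothers (r = 1/32) and second cousins through their fathers (r = 1/32).
r = 1/32 + 1/32 = 1/16 = 0.0625.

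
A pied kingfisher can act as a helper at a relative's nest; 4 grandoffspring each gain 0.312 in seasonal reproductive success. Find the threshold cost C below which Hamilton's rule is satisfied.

r to a grandoffspring = 0.25 (two parent–offspring links: r = (1/2)^2 = 1/4).
Hamilton's rule: n·r·B > C, so the trait is favored while C < n·r·B = 4·0.25·0.312 = 0.312.

0.312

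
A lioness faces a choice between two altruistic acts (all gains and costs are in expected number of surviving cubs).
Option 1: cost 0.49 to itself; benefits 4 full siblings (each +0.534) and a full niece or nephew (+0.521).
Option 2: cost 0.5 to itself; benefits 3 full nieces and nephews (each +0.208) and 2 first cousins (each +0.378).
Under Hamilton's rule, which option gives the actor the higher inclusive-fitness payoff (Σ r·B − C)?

Option 1

Option 1: r to a full sibling = 0.5.
Option 1: r to a full niece or nephew = 0.25.
Option 1: Σ r·B − C = (4·0.5·0.534 + 1·0.25·0.521) − 0.49 = 0.70825.
Option 2: r to a full niece or nephew = 0.25.
Option 2: r to a first cousin = 0.125.
Option 2: Σ r·B − C = (3·0.25·0.208 + 2·0.125·0.378) − 0.5 = -0.2495.
Option 1 has the higher net inclusive-fitness payoff.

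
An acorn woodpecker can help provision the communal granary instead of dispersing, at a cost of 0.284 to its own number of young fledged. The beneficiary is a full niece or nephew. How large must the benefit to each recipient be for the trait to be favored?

r to a full niece or nephew = 1/4 (full aunt/uncle↔niece/nephew: two paths of length 3 through the shared grandparent pair: r = 2·(1/2)^3 = 1/4).
Hamilton's rule with n recipients of equal r: n·r·B > C, so B > C/(n·r) = 0.284/(1·0.25) = 1.136.

1.136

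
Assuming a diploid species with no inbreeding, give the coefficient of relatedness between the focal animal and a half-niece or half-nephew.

0.125

Half-aunt/uncle↔niece/nephew: one path of length 3: r = (1/2)^3 = 1/8.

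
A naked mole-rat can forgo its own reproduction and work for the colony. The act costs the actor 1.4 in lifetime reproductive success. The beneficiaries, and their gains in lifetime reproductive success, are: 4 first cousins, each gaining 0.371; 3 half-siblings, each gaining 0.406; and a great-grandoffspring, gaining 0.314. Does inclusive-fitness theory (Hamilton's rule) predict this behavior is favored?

Hamilton's rule: the trait is favored when the sum of r·B over every recipient exceeds the actor's cost C.
r to a first cousin = 0.125 (first cousins share one grandparent pair — two paths of length 4: r = 2·(1/2)^4 = 1/8).
r to a half-sibling = 1/4 (half-sibs share one parent — one path of length 2: r = (1/2)^2 = 1/4).
r to a great-grandoffspring = 0.125 (three parent–offspring links: r = (1/2)^3 = 1/8).
Summing one r·B term per recipient: 4·0.125·0.371 + 3·0.25·0.406 + 1·0.125·0.314 = 0.52925.
0.52925 < 1.4: the indirect benefit is less than the cost.

No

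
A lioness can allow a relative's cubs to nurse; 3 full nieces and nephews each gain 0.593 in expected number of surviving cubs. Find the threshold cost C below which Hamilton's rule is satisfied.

0.44475

r to a full niece or nephew = 1/4 (full aunt/uncle↔niece/nephew: two paths of length 3 through the shared grandparent pair: r = 2·(1/2)^3 = 1/4).
Hamilton's rule: n·r·B > C, so the trait is favored while C < n·r·B = 3·0.25·0.593 = 0.44475.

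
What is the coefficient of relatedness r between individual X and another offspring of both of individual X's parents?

0.5

Each parent–offspring link contributes a factor of 1/2, and independent paths through distinct common ancestors add.
Full sibs share both parents — two paths of length 2: r = 2·(1/2)^2 = 1/2.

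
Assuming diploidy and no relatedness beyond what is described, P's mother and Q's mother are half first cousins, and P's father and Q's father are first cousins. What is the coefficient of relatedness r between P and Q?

With two independent routes of shared ancestry, r is the sum of the two contributions.
P and Q are related in two ways: half second cousins through their mothers (r = 1/64) and second cousins through their fathers (r = 1/32).
r = 1/64 + 1/32 = 0.046875.

0.046875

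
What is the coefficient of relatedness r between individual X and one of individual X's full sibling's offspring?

Each parent–offspring link contributes a factor of 1/2, and independent paths through distinct common ancestors add.
Full aunt/uncle↔niece/nephew: two paths of length 3 through the shared grandparent pair: r = 2·(1/2)^3 = 1/4.

0.25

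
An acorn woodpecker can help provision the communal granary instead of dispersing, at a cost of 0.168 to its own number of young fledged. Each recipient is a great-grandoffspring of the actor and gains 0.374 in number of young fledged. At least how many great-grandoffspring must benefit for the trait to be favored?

r to a great-grandoffspring = 0.125 (three parent–offspring links: r = (1/2)^3 = 1/8).
Hamilton's rule: n·r·B > C  ⇒  n > C/(r·B) = 0.168/(0.125·0.374) = 3.594.
The smallest integer exceeding 3.594 is 4.

4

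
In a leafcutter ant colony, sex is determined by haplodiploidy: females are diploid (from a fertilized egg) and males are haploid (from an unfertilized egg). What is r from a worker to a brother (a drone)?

Her haploid brother carries none of their father's genes and a random half of their mother's genome; that half matches the maternal half of her own genome with probability 1/2: r = 1/2 · 1/2 = 1/4.

0.25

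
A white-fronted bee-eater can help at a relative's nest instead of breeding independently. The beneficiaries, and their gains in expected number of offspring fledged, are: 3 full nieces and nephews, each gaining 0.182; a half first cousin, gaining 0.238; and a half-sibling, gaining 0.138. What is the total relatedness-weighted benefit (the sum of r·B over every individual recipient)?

r to a full niece or nephew = 0.25 (full aunt/uncle↔niece/nephew: two paths of length 3 through the shared grandparent pair: r = 2·(1/2)^3 = 1/4).
r to a half first cousin = 0.0625 (half first cousins share one grandparent — one path of length 4: r = (1/2)^4 = 1/16).
r to a half-sibling = 0.25 (half-sibs share one parent — one path of length 2: r = (1/2)^2 = 1/4).
Summing one r·B term per recipient: 3·0.25·0.182 + 1·0.0625·0.238 + 1·0.25·0.138 = 0.185875.

0.185875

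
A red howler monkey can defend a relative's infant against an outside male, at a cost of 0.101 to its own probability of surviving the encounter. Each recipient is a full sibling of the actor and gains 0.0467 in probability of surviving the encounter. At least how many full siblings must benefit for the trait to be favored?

5

r to a full sibling = 1/2 (full sibs share both parents — two paths of length 2: r = 2·(1/2)^2 = 1/2).
Hamilton's rule: n·r·B > C  ⇒  n > C/(r·B) = 0.101/(0.5·0.0467) = 4.325.
The smallest integer exceeding 4.325 is 5.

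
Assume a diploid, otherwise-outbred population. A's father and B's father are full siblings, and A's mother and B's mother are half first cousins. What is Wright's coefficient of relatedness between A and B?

Relatedness sums over independent paths through distinct common ancestors.
A and B are related in two ways: first cousins through their fathers (r = 1/8) and half second cousins through their mothers (r = 1/64).
r = 1/8 + 1/64 = 9/64 = 0.140625.

0.140625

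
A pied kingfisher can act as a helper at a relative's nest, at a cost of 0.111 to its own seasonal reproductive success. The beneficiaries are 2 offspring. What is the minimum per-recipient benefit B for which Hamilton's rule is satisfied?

0.111

r to an offspring = 0.5 (one parent–offspring link: r = (1/2)^1 = 1/2).
Hamilton's rule with n recipients of equal r: n·r·B > C, so B > C/(n·r) = 0.111/(2·0.5) = 0.111.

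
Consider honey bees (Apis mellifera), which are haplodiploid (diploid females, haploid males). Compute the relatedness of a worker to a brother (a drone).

0.25

Her haploid brother carries none of their father's genes and a random half of their mother's genome; that half matches the maternal half of her own genome with probability 1/2: r = 1/2 · 1/2 = 1/4.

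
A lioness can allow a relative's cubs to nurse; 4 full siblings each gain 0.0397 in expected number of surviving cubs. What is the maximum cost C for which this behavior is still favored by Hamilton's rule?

r to a full sibling = 1/2 (full sibs share both parents — two paths of length 2: r = 2·(1/2)^2 = 1/2).
Hamilton's rule: n·r·B > C, so the trait is favored while C < n·r·B = 4·0.5·0.0397 = 0.0794.

0.0794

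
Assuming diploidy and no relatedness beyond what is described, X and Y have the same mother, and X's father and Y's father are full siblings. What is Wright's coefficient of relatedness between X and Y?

0.375

With two independent routes of shared ancestry, r is the sum of the two contributions.
X and Y are related in two ways: half-sibs through their shared mother (r = 1/4) and first cousins through their fathers (r = 1/8).
r = 1/4 + 1/8 = 0.375.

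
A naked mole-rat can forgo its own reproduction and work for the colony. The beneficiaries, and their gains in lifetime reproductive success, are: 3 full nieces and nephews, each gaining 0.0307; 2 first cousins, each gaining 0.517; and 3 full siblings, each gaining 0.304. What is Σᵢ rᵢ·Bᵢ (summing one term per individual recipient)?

r to a full niece or nephew = 1/4 (full aunt/uncle↔niece/nephew: two paths of length 3 through the shared grandparent pair: r = 2·(1/2)^3 = 1/4).
r to a first cousin = 0.125 (first cousins share one grandparent pair — two paths of length 4: r = 2·(1/2)^4 = 1/8).
r to a full sibling = 1/2 (full sibs share both parents — two paths of length 2: r = 2·(1/2)^2 = 1/2).
Summing one r·B term per recipient: 3·0.25·0.0307 + 2·0.125·0.517 + 3·0.5·0.304 = 0.608275.

0.608275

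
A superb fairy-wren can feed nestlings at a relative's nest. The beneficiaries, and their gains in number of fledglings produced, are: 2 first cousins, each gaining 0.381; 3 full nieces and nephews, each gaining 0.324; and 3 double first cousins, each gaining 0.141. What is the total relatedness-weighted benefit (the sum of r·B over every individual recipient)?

0.444

r to a first cousin = 0.125 (first cousins share one grandparent pair — two paths of length 4: r = 2·(1/2)^4 = 1/8).
r to a full niece or nephew = 0.25 (full aunt/uncle↔niece/nephew: two paths of length 3 through the shared grandparent pair: r = 2·(1/2)^3 = 1/4).
r to a double first cousin = 1/4 (double first cousins share both grandparent pairs — four paths of length 4: r = 4·(1/2)^4 = 1/4).
Summing one r·B term per recipient: 2·0.125·0.381 + 3·0.25·0.324 + 3·0.25·0.141 = 0.444.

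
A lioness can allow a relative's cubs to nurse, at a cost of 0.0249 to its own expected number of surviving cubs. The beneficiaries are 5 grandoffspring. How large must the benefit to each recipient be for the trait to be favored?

r to a grandoffspring = 0.25 (two parent–offspring links: r = (1/2)^2 = 1/4).
Hamilton's rule with n recipients of equal r: n·r·B > C, so B > C/(n·r) = 0.0249/(5·0.25) = 0.0199.

0.0199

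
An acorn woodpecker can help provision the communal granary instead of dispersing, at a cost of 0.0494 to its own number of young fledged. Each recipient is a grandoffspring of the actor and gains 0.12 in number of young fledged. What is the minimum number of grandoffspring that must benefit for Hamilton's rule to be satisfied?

2

r to a grandoffspring = 1/4 (two parent–offspring links: r = (1/2)^2 = 1/4).
Hamilton's rule: n·r·B > C  ⇒  n > C/(r·B) = 0.0494/(0.25·0.12) = 1.647.
The smallest integer exceeding 1.647 is 2.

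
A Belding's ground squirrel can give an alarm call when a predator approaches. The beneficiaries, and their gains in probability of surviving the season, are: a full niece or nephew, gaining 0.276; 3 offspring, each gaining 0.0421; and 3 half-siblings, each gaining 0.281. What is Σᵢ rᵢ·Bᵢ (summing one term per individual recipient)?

r to a full niece or nephew = 0.25 (full aunt/uncle↔niece/nephew: two paths of length 3 through the shared grandparent pair: r = 2·(1/2)^3 = 1/4).
r to an offspring = 1/2 (one parent–offspring link: r = (1/2)^1 = 1/2).
r to a half-sibling = 1/4 (half-sibs share one parent — one path of length 2: r = (1/2)^2 = 1/4).
Summing one r·B term per recipient: 1·0.25·0.276 + 3·0.5·0.0421 + 3·0.25·0.281 = 0.3429.

0.3429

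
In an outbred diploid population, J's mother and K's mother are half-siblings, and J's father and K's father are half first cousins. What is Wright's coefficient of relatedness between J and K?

Wright's path rule: contributions from independent ancestry routes add.
J and K are related in two ways: half first cousins through their mothers (r = 1/16) and half second cousins through their fathers (r = 1/64).
r = 1/16 + 1/64 = 5/64 = 0.078125.

0.078125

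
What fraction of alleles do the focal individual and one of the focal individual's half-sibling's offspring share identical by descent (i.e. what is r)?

Each parent–offspring link contributes a factor of 1/2, and independent paths through distinct common ancestors add.
Half-aunt/uncle↔niece/nephew: one path of length 3: r = (1/2)^3 = 1/8.

0.125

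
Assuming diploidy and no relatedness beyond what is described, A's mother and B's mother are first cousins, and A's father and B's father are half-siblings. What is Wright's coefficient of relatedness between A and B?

With two independent routes of shared ancestry, r is the sum of the two contributions.
A and B are related in two ways: second cousins through their mothers (r = 1/32) and half first cousins through their fathers (r = 1/16).
r = 1/32 + 1/16 = 3/32 = 0.09375.

0.09375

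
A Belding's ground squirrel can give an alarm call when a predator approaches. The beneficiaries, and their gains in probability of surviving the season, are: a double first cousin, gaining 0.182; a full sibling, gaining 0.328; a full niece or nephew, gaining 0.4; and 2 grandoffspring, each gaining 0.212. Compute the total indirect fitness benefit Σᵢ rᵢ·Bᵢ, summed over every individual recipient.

0.4155

r to a double first cousin = 0.25 (double first cousins share both grandparent pairs — four paths of length 4: r = 4·(1/2)^4 = 1/4).
r to a full sibling = 1/2 (full sibs share both parents — two paths of length 2: r = 2·(1/2)^2 = 1/2).
r to a full niece or nephew = 1/4 (full aunt/uncle↔niece/nephew: two paths of length 3 through the shared grandparent pair: r = 2·(1/2)^3 = 1/4).
r to a grandoffspring = 1/4 (two parent–offspring links: r = (1/2)^2 = 1/4).
Summing one r·B term per recipient: 1·0.25·0.182 + 1·0.5·0.328 + 1·0.25·0.4 + 2·0.25·0.212 = 0.4155.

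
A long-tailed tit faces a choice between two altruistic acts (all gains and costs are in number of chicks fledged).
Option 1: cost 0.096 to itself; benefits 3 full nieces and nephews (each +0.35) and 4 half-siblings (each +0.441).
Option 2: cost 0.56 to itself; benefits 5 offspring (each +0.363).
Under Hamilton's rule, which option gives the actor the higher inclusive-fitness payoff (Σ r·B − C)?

Option 1

Option 1: r to a full niece or nephew = 0.25.
Option 1: r to a half-sibling = 0.25.
Option 1: Σ r·B − C = (3·0.25·0.35 + 4·0.25·0.441) − 0.096 = 0.6075.
Option 2: r to an offspring = 0.5.
Option 2: Σ r·B − C = (5·0.5·0.363) − 0.56 = 0.3475.
Option 1 has the higher net inclusive-fitness payoff.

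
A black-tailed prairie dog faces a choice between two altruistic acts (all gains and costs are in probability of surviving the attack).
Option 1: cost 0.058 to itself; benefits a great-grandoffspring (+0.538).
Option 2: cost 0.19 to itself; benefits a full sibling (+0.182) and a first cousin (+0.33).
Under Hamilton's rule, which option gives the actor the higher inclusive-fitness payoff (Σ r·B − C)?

Option 1

Option 1: r to a great-grandoffspring = 0.125.
Option 1: Σ r·B − C = (1·0.125·0.538) − 0.058 = 0.00925.
Option 2: r to a full sibling = 0.5.
Option 2: r to a first cousin = 0.125.
Option 2: Σ r·B − C = (1·0.5·0.182 + 1·0.125·0.33) − 0.19 = -0.05775.
Option 1 has the higher net inclusive-fitness payoff.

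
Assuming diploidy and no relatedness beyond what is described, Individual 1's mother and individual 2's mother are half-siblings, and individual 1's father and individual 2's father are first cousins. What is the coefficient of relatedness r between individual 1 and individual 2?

Independent pedigree routes through distinct common ancestors add.
Individual 1 and individual 2 are related in two ways: half first cousins through their mothers (r = 1/16) and second cousins through their fathers (r = 1/32).
r = 1/16 + 1/32 = 3/32 = 0.09375.

0.09375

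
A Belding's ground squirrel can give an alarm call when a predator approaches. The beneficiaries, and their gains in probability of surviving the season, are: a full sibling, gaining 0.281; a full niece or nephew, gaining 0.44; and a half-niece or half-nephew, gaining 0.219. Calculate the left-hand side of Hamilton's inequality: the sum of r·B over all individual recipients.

r to a full sibling = 1/2 (full sibs share both parents — two paths of length 2: r = 2·(1/2)^2 = 1/2).
r to a full niece or nephew = 0.25 (full aunt/uncle↔niece/nephew: two paths of length 3 through the shared grandparent pair: r = 2·(1/2)^3 = 1/4).
r to a half-niece or half-nephew = 1/8 (half-aunt/uncle↔niece/nephew: one path of length 3: r = (1/2)^3 = 1/8).
Summing one r·B term per recipient: 1·0.5·0.281 + 1·0.25·0.44 + 1·0.125·0.219 = 0.277875.

0.277875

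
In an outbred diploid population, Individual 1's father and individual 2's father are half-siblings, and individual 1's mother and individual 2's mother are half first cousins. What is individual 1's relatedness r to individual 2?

With two independent routes of shared ancestry, r is the sum of the two contributions.
Individual 1 and individual 2 are related in two ways: half first cousins through their fathers (r = 1/16) and half second cousins through their mothers (r = 1/64).
r = 1/16 + 1/64 = 5/64 = 0.078125.

0.078125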